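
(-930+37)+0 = -893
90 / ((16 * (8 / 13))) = 9.14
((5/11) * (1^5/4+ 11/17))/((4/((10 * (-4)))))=-1525/374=-4.08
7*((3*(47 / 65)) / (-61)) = -987 / 3965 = -0.25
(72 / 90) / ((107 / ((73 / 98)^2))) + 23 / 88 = 30013257 / 113039080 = 0.27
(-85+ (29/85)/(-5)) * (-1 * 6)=216924/425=510.41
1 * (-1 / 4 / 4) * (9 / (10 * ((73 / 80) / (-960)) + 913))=-4320 / 7011767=-0.00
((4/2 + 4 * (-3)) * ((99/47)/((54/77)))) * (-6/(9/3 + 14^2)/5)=1694/9353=0.18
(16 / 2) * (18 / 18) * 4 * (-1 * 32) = -1024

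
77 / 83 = 0.93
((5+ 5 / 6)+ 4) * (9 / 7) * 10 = 885 / 7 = 126.43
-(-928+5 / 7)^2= -42133081 / 49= -859858.80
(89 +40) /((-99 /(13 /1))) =-559 /33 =-16.94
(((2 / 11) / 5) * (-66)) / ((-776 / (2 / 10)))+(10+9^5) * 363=103976322453 / 4850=21438417.00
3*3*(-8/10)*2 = -14.40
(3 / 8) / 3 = 1 / 8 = 0.12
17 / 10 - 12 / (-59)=1.90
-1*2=-2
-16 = -16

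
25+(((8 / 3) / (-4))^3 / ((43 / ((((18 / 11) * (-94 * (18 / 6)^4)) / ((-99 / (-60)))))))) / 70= 937597 / 36421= 25.74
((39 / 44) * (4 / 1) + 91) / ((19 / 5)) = 5200 / 209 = 24.88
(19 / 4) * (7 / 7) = 19 / 4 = 4.75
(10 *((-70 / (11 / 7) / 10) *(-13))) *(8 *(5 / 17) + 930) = 100964500 / 187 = 539917.11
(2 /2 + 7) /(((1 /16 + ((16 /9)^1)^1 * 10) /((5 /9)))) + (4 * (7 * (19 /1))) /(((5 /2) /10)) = 5467472 /2569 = 2128.25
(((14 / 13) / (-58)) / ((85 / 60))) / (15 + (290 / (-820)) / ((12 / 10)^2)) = -247968 / 279143995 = -0.00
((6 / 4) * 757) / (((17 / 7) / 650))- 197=5163176 / 17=303716.24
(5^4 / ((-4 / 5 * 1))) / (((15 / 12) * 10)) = -125 / 2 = -62.50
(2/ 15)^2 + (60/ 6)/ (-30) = -71/ 225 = -0.32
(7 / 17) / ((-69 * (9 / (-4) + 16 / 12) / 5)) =140 / 4301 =0.03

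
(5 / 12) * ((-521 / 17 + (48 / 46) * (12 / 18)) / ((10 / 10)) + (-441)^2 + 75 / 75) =81021.69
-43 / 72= -0.60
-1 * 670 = -670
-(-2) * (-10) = -20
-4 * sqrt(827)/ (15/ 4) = -16 * sqrt(827)/ 15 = -30.67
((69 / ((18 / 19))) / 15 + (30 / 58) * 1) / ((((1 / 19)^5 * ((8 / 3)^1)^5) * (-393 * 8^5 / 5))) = -312501026493 / 8158290378752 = -0.04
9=9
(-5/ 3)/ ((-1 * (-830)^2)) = 1/ 413340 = 0.00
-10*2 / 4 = -5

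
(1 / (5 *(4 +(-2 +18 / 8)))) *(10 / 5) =8 / 85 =0.09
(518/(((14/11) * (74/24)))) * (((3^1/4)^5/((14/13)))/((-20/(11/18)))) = -0.89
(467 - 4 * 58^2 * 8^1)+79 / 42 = -4501523 / 42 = -107179.12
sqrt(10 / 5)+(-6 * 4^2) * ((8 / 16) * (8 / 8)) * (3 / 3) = -48+sqrt(2) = -46.59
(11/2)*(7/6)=77/12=6.42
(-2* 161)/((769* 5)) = -322/3845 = -0.08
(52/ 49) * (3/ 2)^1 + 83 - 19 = 3214/ 49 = 65.59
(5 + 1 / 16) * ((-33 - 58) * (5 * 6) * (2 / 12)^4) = -1365 / 128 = -10.66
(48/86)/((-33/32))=-256/473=-0.54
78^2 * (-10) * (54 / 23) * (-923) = 3032387280 / 23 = 131842925.22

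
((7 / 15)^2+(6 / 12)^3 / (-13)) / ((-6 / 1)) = -4871 / 140400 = -0.03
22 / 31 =0.71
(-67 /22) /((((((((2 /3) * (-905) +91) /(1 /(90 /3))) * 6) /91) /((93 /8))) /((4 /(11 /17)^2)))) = 54623023 /163659760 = 0.33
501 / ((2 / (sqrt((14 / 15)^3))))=1169 * sqrt(210) / 75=225.87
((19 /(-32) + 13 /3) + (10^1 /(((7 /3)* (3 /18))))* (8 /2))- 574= -314095 /672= -467.40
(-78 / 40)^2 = 1521 / 400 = 3.80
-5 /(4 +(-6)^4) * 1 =-1 /260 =-0.00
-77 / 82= -0.94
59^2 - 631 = 2850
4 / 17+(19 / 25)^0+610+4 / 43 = 446881 / 731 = 611.33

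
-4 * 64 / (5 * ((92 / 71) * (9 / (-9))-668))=0.08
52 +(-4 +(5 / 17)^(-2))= 1489 / 25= 59.56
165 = 165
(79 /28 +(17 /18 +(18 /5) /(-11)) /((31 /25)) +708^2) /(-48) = -43074903269 /4124736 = -10443.07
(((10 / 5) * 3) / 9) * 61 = 122 / 3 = 40.67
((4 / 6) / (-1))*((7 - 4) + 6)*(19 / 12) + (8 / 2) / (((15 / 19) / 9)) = 361 / 10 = 36.10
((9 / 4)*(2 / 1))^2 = 20.25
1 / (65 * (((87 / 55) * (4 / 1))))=11 / 4524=0.00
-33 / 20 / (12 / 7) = -77 / 80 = -0.96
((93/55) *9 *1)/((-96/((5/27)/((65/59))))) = -1829/68640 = -0.03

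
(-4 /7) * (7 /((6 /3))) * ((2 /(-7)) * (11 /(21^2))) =44 /3087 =0.01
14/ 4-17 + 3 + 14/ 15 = -287/ 30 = -9.57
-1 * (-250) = 250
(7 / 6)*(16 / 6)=28 / 9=3.11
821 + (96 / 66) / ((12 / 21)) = 9059 / 11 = 823.55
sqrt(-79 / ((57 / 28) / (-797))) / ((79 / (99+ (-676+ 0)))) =-1154*sqrt(25122237) / 4503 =-1284.50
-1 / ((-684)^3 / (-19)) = -1 / 16842816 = -0.00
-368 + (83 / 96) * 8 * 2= -2125 / 6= -354.17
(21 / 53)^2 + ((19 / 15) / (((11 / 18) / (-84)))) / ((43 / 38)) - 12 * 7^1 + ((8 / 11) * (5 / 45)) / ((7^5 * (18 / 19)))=-2149808597240629 / 9043948970595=-237.71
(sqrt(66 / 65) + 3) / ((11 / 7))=7* sqrt(4290) / 715 + 21 / 11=2.55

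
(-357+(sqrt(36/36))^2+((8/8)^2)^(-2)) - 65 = -420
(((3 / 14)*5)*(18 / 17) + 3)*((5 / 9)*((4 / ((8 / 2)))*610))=500200 / 357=1401.12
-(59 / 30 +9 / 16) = -607 / 240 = -2.53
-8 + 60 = 52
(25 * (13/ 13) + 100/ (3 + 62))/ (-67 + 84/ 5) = -0.53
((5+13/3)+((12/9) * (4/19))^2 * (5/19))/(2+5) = 577436/432117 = 1.34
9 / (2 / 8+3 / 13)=18.72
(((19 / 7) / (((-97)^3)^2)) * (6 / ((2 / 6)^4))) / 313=9234 / 1825041662799439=0.00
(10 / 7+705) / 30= 989 / 42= 23.55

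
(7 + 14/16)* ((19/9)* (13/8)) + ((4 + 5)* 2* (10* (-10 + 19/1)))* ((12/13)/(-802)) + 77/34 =155495181/5671744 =27.42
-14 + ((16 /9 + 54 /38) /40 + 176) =1108627 /6840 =162.08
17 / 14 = 1.21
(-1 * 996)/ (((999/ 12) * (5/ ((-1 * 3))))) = 1328/ 185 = 7.18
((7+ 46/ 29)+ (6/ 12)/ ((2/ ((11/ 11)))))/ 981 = 1025/ 113796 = 0.01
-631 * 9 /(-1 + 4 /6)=17037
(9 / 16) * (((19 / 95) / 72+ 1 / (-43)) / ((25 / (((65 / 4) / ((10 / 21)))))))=-86541 / 5504000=-0.02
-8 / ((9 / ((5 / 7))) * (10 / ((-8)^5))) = 131072 / 63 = 2080.51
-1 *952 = -952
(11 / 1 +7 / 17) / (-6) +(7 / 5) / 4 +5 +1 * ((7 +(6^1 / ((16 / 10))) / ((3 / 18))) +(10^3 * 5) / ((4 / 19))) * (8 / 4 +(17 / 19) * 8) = 4220452483 / 19380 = 217773.61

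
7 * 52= 364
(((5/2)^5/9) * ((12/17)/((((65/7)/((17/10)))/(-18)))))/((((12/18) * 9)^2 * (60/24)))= -175/624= -0.28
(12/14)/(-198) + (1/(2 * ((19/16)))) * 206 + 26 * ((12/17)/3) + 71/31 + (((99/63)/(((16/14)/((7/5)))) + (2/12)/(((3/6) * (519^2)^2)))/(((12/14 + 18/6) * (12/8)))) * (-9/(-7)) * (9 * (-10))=19010895265978451333/335641476665035926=56.64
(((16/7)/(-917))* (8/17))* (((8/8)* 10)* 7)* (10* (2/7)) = -0.23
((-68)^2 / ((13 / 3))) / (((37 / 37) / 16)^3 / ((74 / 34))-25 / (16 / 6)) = -2102329344 / 18470179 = -113.82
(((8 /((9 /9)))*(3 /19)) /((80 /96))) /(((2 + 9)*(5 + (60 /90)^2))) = 1296 /51205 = 0.03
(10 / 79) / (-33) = -10 / 2607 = -0.00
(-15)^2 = 225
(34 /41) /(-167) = -34 /6847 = -0.00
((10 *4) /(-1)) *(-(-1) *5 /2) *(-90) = 9000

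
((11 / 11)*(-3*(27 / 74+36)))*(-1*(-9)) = -72657 / 74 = -981.85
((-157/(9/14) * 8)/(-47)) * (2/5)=16.63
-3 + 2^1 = -1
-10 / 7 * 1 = -10 / 7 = -1.43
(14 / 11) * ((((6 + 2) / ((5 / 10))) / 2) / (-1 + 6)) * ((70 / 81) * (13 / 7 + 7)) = 13888 / 891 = 15.59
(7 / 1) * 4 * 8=224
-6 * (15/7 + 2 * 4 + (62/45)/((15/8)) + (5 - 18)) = 20056/1575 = 12.73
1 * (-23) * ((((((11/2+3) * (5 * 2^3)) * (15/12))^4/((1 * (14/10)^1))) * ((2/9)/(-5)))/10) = 150076796875/63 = 2382171378.97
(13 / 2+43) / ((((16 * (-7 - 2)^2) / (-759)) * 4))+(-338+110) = -90335 / 384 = -235.25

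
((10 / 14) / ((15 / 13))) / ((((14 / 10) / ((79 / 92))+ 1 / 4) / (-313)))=-6429020 / 62391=-103.04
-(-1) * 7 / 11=7 / 11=0.64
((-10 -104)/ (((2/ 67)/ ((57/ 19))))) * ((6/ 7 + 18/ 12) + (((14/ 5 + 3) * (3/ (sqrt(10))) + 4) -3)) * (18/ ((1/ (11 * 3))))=-296037423 * sqrt(10)/ 25 -159928263/ 7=-60292995.89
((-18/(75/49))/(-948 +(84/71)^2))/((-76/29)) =-7163261/1511073800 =-0.00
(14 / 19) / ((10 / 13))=91 / 95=0.96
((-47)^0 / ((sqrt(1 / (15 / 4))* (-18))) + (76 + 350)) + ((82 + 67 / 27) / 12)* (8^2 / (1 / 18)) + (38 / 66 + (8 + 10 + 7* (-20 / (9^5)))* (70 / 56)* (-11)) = 10768486991 / 1299078-sqrt(15) / 36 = 8289.22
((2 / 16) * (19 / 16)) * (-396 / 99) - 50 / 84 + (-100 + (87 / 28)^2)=-430579 / 4704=-91.53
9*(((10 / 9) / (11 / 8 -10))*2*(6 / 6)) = -2.32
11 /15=0.73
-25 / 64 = -0.39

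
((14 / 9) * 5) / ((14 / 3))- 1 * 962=-2881 / 3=-960.33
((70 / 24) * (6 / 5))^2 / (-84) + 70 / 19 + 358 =329723 / 912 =361.54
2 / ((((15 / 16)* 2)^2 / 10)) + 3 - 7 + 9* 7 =2911 / 45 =64.69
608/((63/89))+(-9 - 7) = 53104/63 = 842.92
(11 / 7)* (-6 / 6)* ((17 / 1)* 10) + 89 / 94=-266.20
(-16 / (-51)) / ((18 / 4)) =32 / 459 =0.07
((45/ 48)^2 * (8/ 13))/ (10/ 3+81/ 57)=0.11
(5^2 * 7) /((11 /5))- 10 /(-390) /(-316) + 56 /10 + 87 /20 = 30330877 /338910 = 89.50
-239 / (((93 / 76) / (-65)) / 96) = 37781120 / 31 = 1218745.81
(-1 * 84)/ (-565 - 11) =7/ 48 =0.15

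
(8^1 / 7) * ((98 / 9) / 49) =16 / 63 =0.25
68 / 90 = 34 / 45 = 0.76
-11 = -11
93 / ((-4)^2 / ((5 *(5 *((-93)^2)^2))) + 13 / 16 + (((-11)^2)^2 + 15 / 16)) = 695688369300 / 109535385694339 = 0.01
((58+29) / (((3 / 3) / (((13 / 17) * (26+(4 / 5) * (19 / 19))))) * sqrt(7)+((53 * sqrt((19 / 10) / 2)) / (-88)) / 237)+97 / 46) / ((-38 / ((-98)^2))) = 2401 * (-726986351520 - 859788600 * sqrt(7)+4477811 * sqrt(95)) / (437 * (-46163 * sqrt(95)+8863800 * sqrt(7))) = -174185.59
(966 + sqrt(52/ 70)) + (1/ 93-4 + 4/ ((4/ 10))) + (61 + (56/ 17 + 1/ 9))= sqrt(910)/ 35 + 4915721/ 4743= 1037.28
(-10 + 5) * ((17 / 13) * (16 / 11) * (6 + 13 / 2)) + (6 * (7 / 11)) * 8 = -12632 / 143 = -88.34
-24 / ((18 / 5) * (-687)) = 20 / 2061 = 0.01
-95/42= -2.26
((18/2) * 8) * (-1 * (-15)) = 1080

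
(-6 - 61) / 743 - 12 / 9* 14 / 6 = -21407 / 6687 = -3.20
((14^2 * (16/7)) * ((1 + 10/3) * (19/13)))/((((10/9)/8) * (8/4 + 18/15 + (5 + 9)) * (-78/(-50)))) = 425600/559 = 761.36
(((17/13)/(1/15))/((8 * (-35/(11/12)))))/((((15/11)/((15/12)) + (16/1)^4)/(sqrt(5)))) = -0.00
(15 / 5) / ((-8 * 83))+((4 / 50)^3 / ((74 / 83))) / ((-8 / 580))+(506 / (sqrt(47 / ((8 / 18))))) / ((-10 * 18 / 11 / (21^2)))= -136367 * sqrt(47) / 705 - 3543371 / 76775000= -1326.12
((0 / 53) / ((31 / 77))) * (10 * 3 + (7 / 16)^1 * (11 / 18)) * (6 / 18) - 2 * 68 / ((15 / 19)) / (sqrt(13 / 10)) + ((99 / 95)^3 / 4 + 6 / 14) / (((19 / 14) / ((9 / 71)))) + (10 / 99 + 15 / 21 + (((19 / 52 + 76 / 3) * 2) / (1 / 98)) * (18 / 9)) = 209954353543015283 / 20839598529750 - 2584 * sqrt(130) / 195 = 9923.69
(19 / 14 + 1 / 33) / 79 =641 / 36498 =0.02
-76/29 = -2.62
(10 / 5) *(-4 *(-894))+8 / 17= 121592 / 17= 7152.47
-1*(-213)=213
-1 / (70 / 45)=-9 / 14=-0.64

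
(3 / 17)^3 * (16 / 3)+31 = 152447 / 4913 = 31.03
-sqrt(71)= -8.43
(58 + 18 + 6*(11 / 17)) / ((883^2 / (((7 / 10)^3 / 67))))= 232897 / 444032885500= 0.00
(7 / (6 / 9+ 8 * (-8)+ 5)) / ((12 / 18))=-9 / 50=-0.18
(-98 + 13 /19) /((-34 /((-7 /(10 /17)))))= -34.06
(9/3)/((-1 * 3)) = -1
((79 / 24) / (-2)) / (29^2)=-79 / 40368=-0.00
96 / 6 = 16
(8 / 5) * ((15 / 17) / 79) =24 / 1343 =0.02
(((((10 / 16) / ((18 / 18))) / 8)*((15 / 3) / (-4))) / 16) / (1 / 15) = -375 / 4096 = -0.09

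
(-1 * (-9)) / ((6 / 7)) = 21 / 2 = 10.50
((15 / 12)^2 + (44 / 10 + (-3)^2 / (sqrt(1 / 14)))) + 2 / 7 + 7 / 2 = 5459 / 560 + 9 * sqrt(14) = 43.42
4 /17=0.24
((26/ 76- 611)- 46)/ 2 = -24953/ 76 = -328.33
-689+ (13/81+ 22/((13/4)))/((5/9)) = -395768/585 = -676.53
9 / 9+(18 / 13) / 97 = 1279 / 1261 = 1.01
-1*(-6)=6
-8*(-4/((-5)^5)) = -32/3125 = -0.01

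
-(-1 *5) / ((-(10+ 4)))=-5 / 14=-0.36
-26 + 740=714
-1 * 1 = -1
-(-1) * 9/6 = 3/2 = 1.50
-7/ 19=-0.37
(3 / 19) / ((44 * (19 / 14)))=21 / 7942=0.00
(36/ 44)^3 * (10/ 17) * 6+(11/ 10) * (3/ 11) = 2.23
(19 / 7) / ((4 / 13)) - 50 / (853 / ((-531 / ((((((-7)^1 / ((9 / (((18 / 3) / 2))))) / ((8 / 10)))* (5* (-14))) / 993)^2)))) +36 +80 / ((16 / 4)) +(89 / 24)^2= 24031685093293 / 29491963200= 814.86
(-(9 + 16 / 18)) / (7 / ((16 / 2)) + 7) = -712 / 567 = -1.26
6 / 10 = 3 / 5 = 0.60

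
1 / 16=0.06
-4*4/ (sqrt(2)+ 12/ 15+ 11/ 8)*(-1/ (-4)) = -13920/ 4369+ 6400*sqrt(2)/ 4369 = -1.11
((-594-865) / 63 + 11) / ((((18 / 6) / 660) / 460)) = -77519200 / 63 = -1230463.49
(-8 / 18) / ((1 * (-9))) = 4 / 81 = 0.05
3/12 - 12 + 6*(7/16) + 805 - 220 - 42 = 4271/8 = 533.88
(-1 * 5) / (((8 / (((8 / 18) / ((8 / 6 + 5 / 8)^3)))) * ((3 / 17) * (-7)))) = 21760 / 726761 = 0.03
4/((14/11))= 22/7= 3.14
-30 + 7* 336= 2322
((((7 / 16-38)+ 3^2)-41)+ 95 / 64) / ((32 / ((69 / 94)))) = -300633 / 192512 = -1.56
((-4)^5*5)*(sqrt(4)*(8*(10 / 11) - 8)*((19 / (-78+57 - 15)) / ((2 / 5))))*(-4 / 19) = 204800 / 99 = 2068.69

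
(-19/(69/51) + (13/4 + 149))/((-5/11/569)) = -15916637/92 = -173006.92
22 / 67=0.33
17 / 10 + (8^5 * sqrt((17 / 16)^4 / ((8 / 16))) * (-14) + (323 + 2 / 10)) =3249 / 10 - 517888 * sqrt(2) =-732079.33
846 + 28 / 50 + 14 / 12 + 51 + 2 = 135109 / 150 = 900.73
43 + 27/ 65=2822/ 65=43.42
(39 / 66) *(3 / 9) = 13 / 66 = 0.20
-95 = -95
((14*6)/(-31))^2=7056/961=7.34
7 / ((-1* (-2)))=7 / 2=3.50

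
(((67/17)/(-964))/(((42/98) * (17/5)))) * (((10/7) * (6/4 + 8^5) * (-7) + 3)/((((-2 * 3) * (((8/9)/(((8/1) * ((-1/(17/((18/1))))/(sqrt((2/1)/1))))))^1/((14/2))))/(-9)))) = -6407414685 * sqrt(2)/139298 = -65050.85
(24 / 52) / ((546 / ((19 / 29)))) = 19 / 34307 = 0.00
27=27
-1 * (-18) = 18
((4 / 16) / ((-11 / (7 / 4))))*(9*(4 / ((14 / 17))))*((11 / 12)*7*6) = -1071 / 16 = -66.94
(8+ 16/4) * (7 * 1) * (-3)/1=-252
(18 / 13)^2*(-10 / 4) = -810 / 169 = -4.79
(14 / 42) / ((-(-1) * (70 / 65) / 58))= 377 / 21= 17.95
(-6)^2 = 36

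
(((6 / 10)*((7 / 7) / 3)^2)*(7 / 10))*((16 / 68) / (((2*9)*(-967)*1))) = -7 / 11096325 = -0.00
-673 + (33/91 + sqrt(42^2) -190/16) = -467749/728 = -642.51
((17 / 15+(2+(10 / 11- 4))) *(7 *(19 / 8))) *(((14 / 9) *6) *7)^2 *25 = 22353310 / 297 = 75263.67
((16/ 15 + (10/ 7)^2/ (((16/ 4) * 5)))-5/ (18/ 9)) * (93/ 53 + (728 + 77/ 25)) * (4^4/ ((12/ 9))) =-60808279744/ 324625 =-187318.54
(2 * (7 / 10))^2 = 49 / 25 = 1.96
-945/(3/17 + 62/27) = -86751/227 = -382.16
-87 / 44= -1.98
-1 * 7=-7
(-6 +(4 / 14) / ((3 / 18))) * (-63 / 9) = 30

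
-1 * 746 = -746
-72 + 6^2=-36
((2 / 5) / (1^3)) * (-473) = -946 / 5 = -189.20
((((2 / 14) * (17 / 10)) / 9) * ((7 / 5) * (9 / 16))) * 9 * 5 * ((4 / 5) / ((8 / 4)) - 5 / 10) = -153 / 1600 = -0.10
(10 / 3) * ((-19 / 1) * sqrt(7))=-167.56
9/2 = 4.50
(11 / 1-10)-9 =-8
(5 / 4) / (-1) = -5 / 4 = -1.25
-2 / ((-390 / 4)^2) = -8 / 38025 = -0.00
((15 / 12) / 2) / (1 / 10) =25 / 4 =6.25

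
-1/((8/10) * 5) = -1/4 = -0.25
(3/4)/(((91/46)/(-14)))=-69/13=-5.31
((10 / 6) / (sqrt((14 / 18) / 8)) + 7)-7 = 5.35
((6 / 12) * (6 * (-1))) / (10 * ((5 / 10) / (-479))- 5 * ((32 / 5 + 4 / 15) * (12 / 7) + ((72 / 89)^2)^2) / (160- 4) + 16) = -24613843886541 / 128070202509727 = -0.19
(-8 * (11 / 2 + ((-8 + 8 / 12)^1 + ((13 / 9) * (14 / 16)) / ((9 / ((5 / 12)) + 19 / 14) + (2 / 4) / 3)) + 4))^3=-80325199737523 / 14313506752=-5611.85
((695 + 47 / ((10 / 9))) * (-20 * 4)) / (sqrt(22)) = -29492 * sqrt(22) / 11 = -12575.43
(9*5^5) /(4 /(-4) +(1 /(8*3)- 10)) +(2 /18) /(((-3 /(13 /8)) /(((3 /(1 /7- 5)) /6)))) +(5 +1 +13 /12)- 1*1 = -9890876491 /3862944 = -2560.45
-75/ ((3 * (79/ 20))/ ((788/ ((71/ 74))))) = -29156000/ 5609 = -5198.07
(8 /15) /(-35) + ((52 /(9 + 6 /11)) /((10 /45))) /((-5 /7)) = -18026 /525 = -34.34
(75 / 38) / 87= 25 / 1102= 0.02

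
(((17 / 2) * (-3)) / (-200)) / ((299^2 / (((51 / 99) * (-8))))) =-289 / 49170550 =-0.00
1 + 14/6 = 10/3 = 3.33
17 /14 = 1.21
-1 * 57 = -57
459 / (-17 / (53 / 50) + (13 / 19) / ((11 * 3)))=-15253029 / 532261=-28.66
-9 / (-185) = 9 / 185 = 0.05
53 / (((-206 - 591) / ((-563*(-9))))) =-268551 / 797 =-336.95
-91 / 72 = -1.26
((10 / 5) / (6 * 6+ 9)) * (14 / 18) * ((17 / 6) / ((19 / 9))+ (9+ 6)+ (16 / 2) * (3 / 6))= 5411 / 7695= 0.70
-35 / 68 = -0.51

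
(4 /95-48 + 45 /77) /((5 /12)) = -113.70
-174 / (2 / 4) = -348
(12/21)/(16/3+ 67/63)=36/403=0.09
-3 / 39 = -1 / 13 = -0.08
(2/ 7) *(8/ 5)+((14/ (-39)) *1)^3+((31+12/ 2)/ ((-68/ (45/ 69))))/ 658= 125249446799/ 305229473640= 0.41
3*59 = 177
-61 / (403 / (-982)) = 59902 / 403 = 148.64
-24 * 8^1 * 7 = -1344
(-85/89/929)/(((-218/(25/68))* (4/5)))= 625/288391328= 0.00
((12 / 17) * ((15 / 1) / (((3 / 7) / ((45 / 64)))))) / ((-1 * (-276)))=1575 / 25024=0.06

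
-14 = -14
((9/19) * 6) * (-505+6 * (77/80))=-28377/20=-1418.85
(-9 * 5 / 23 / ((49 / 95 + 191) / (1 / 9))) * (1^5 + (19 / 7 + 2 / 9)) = -58900 / 13181553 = -0.00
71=71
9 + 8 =17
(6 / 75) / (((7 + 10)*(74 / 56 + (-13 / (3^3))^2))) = 40824 / 13474625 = 0.00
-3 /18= -1 /6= -0.17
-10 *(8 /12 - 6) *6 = 320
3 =3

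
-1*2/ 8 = -1/ 4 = -0.25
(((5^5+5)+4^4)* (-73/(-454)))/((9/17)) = 2101013/2043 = 1028.40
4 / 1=4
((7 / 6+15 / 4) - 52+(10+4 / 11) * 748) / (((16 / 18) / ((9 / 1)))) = 2496393 / 32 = 78012.28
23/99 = 0.23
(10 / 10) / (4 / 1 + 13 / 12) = 12 / 61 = 0.20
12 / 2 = 6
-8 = -8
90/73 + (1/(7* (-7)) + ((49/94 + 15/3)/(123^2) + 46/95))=273371021389/161086582230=1.70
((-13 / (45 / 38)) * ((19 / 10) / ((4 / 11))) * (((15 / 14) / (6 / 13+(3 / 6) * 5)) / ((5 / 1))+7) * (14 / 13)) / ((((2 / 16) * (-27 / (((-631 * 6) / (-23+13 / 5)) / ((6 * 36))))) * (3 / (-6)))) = -868339292 / 3903795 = -222.43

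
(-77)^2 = 5929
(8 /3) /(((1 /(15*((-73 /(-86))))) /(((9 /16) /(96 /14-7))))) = -22995 /172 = -133.69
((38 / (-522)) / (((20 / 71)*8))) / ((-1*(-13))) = -1349 / 542880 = -0.00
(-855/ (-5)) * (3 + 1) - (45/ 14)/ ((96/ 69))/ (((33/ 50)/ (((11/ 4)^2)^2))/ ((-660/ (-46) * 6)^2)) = -122241719637/ 82432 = -1482940.12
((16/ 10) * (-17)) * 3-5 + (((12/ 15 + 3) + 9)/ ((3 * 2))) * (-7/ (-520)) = -84407/ 975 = -86.57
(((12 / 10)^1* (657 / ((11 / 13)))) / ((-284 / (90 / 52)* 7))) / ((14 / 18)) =-159651 / 153076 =-1.04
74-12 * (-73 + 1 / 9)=2846 / 3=948.67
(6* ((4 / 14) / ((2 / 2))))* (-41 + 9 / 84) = -3435 / 49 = -70.10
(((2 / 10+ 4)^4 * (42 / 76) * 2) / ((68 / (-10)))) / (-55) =4084101 / 4441250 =0.92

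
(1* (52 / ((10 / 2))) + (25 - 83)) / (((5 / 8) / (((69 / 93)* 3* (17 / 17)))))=-131376 / 775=-169.52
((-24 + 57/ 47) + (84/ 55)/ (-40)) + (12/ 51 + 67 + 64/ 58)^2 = 29198500081037/ 6282816650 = 4647.36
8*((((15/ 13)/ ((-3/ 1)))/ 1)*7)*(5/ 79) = -1400/ 1027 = -1.36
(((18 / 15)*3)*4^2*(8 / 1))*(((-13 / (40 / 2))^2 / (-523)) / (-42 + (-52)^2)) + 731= 63607313207 / 87014125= 731.00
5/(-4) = -5/4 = -1.25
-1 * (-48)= 48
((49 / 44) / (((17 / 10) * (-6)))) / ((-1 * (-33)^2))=245 / 2443716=0.00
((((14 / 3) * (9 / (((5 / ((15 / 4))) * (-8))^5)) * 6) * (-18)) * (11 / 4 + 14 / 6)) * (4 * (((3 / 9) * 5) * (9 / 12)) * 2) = 14007735 / 8388608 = 1.67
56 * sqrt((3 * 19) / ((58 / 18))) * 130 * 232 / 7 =24960 * sqrt(1653) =1014801.28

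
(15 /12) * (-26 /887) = -65 /1774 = -0.04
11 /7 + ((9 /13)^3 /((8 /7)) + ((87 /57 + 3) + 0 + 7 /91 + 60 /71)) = 1213254701 /165970168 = 7.31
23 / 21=1.10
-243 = -243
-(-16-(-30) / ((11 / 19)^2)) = -8894 / 121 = -73.50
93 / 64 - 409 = -26083 / 64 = -407.55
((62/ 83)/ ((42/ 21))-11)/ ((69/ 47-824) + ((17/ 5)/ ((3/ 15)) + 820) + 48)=-20727/ 121844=-0.17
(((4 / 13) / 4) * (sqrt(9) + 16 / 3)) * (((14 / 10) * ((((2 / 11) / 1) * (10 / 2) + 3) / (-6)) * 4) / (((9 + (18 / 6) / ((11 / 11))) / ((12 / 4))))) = -1505 / 2574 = -0.58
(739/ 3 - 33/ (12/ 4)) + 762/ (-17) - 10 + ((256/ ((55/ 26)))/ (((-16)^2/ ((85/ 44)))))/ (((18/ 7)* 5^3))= 1670915299/ 9256500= 180.51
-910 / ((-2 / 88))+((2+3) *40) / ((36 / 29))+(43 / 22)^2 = 40204.93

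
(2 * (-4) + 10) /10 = 1 /5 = 0.20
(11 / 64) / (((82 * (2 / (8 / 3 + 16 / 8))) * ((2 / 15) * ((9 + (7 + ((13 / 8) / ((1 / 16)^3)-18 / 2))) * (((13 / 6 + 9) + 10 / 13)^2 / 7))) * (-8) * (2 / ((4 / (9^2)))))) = -9295 / 11133697736448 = -0.00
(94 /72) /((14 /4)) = 47 /126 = 0.37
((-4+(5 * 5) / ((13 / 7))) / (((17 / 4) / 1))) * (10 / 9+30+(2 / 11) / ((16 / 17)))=1016513 / 14586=69.69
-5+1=-4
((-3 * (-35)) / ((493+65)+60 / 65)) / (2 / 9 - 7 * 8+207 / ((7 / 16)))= 4095 / 9097724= 0.00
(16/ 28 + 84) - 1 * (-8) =648/ 7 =92.57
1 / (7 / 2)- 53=-369 / 7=-52.71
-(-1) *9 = 9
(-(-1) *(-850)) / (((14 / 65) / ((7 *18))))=-497250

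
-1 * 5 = -5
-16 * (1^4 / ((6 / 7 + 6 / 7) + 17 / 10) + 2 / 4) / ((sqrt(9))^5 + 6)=-0.05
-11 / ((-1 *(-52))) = -0.21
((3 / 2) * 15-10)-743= -1461 / 2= -730.50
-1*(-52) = 52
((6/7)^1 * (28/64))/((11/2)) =3/44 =0.07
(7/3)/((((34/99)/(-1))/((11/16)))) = -2541/544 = -4.67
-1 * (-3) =3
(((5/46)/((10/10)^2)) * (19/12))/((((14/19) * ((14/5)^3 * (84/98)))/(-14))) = -225625/1298304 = -0.17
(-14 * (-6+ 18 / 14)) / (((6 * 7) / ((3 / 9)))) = 0.52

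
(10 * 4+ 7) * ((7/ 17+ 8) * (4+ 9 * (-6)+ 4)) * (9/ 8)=-1391247/ 68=-20459.51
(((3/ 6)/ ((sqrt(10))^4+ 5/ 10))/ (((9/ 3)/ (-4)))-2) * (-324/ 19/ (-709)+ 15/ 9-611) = 1222.66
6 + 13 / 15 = 103 / 15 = 6.87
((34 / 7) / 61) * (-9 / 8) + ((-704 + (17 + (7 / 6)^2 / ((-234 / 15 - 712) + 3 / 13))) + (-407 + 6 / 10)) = -1093.49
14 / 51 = 0.27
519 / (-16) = -519 / 16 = -32.44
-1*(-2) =2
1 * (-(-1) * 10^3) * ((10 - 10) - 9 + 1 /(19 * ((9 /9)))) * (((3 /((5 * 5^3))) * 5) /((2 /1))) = -2040 /19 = -107.37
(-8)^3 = -512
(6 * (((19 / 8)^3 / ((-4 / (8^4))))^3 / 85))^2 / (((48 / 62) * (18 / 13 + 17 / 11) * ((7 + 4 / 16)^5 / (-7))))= -317637506540616129184293428035584 / 62092888588975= -5115521499462254904.92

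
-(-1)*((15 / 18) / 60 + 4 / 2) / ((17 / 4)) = 145 / 306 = 0.47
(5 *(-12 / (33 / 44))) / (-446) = 40 / 223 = 0.18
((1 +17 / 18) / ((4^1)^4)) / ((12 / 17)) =0.01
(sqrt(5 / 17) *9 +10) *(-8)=-80 -72 *sqrt(85) / 17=-119.05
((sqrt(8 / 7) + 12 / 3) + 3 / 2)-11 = -11 / 2 + 2 * sqrt(14) / 7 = -4.43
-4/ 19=-0.21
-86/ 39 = -2.21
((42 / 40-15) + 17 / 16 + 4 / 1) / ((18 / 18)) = -8.89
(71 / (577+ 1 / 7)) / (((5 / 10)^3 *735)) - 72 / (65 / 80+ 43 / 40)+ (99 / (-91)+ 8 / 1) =-3250906702 / 104088075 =-31.23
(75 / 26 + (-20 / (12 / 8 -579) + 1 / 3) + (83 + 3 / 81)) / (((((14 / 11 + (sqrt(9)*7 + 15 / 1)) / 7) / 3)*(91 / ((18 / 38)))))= 4664299 / 18431140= 0.25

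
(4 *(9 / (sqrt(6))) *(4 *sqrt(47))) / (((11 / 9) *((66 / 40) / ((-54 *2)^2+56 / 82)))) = 688682880 *sqrt(282) / 4961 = 2331173.59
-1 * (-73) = 73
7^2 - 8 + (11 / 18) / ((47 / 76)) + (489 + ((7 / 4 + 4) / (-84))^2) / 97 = 8068576693 / 171564288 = 47.03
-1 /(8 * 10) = -1 /80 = -0.01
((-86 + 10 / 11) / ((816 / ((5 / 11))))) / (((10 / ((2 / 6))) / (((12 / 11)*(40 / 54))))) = -260 / 203643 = -0.00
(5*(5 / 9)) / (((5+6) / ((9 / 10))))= 5 / 22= 0.23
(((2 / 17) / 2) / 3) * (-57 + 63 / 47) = -872 / 799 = -1.09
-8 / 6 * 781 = -3124 / 3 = -1041.33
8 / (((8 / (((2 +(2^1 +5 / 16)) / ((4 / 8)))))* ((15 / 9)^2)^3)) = 50301 / 125000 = 0.40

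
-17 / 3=-5.67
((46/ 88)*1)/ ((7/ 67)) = 1541/ 308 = 5.00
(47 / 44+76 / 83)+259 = 953113 / 3652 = 260.98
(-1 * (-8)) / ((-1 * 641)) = -8 / 641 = -0.01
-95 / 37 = -2.57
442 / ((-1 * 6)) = -221 / 3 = -73.67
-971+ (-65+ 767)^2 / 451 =54883 / 451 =121.69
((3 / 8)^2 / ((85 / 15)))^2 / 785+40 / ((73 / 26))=966408654817 / 67834449920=14.25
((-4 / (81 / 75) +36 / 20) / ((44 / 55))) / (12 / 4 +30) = -257 / 3564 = -0.07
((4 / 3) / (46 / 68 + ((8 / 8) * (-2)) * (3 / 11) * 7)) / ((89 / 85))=-25432 / 62745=-0.41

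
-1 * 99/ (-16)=99/ 16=6.19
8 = 8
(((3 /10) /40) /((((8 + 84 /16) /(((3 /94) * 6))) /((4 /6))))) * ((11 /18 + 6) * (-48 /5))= -1428 /311375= -0.00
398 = 398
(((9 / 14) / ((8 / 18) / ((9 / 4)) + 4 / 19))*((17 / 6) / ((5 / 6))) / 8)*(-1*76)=-4473873 / 87920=-50.89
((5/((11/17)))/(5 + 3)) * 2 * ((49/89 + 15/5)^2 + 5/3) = 28829705/1045572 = 27.57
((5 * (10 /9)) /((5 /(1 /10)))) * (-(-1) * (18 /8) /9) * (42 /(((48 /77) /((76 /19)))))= 539 /72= 7.49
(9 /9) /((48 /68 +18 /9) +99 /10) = 170 /2143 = 0.08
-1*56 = -56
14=14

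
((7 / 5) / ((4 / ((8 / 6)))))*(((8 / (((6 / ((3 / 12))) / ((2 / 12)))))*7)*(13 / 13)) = 49 / 270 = 0.18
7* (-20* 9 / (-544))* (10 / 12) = 525 / 272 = 1.93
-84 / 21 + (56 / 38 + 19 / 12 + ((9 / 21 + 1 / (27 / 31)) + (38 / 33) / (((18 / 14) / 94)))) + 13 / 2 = 14429287 / 158004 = 91.32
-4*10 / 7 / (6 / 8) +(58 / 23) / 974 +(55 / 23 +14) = 2064028 / 235221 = 8.77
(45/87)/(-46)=-15/1334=-0.01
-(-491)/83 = 491/83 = 5.92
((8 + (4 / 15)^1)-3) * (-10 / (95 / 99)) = -54.88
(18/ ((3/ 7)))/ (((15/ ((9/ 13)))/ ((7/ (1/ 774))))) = 682668/ 65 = 10502.58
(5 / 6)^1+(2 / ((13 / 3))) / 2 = 83 / 78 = 1.06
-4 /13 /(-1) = 4 /13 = 0.31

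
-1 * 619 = -619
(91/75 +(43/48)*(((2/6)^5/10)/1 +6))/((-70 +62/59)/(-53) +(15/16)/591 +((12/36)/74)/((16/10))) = 87581667851293/17351352743400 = 5.05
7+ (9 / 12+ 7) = 59 / 4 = 14.75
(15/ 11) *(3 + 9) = 180/ 11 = 16.36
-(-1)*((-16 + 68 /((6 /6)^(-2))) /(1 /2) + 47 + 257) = 408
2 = 2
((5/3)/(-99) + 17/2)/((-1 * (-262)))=5039/155628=0.03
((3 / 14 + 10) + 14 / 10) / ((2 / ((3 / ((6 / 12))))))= 2439 / 70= 34.84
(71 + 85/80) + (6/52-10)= 62.18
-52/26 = -2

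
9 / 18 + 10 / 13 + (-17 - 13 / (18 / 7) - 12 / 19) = -47612 / 2223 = -21.42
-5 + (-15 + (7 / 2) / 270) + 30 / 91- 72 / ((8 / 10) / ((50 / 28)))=-1266209 / 7020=-180.37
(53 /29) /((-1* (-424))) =1 /232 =0.00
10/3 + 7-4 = 19/3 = 6.33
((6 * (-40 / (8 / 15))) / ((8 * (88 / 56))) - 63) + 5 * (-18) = -8307 / 44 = -188.80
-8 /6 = -4 /3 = -1.33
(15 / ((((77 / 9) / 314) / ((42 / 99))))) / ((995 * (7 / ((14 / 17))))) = 0.03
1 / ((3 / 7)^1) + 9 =34 / 3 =11.33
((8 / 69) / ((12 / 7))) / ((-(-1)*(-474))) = -7 / 49059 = -0.00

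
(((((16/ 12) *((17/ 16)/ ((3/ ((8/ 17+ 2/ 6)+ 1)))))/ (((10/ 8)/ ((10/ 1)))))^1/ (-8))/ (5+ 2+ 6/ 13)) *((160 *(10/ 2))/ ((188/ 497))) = -29720600/ 123093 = -241.45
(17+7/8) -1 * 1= 135/8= 16.88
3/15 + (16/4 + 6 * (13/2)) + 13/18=3953/90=43.92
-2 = -2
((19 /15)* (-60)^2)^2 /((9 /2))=4620800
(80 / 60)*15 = 20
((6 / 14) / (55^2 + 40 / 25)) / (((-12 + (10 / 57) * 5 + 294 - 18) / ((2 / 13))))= 855 / 10395750547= 0.00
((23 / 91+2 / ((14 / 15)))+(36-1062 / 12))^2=2510.45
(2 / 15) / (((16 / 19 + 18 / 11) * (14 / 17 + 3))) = 3553 / 252525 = 0.01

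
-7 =-7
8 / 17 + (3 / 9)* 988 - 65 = 13505 / 51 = 264.80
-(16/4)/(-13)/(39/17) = 68/507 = 0.13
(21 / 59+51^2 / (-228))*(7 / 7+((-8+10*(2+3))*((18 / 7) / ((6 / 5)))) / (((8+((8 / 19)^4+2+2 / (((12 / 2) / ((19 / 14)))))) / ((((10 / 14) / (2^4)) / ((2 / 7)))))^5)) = -16165507661322510623797967893554020597784314092041 / 1462681993583500521512924204824130064662388539392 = -11.05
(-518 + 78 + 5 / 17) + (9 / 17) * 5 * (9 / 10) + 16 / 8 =-14801 / 34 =-435.32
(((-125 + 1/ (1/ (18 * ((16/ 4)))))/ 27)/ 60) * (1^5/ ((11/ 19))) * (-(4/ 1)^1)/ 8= 1007/ 35640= 0.03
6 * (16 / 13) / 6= 16 / 13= 1.23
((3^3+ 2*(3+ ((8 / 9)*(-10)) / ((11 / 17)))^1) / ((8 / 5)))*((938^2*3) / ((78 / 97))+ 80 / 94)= 2742664725365 / 241956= 11335386.29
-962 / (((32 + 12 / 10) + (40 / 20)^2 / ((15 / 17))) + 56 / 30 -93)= 4810 / 267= 18.01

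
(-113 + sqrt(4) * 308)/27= 503/27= 18.63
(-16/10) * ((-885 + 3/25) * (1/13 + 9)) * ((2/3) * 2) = 27844224/1625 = 17134.91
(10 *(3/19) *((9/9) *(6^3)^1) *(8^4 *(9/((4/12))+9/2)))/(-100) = -41803776/95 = -440039.75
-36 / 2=-18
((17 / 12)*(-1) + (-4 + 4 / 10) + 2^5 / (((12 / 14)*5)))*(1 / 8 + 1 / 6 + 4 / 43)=19453 / 20640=0.94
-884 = -884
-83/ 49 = -1.69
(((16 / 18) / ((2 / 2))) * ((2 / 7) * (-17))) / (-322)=136 / 10143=0.01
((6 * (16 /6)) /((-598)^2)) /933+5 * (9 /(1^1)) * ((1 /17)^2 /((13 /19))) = 5485887211 /24105817437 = 0.23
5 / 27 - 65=-1750 / 27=-64.81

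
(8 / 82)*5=20 / 41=0.49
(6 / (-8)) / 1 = -3 / 4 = -0.75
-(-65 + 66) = -1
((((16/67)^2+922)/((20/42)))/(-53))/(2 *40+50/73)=-3172630881/7006655650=-0.45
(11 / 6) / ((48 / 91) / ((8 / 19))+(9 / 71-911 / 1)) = -6461 / 3205668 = -0.00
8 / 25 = 0.32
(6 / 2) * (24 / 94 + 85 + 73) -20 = 21374 / 47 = 454.77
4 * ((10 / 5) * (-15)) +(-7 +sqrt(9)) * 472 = -2008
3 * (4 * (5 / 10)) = 6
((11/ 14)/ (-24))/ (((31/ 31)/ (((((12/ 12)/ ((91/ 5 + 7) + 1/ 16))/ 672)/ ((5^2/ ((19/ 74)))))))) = -209/ 10552530240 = -0.00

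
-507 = -507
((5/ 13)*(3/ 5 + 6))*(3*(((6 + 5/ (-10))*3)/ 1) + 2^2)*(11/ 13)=38841/ 338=114.91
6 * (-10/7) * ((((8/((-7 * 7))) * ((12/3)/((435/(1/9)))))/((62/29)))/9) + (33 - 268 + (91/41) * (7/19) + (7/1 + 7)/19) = -156625890286/670931667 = -233.45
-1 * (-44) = 44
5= 5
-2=-2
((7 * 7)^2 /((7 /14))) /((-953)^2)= 4802 /908209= 0.01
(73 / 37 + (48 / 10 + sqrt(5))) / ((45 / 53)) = 10.61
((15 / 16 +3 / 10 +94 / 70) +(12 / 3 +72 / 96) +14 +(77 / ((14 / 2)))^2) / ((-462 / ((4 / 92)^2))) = -15941 / 27372576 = -0.00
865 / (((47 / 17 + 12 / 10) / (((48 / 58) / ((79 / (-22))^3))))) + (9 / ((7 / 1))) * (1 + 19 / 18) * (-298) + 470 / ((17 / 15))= -216036284727737 / 573397947493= -376.77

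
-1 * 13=-13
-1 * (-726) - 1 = 725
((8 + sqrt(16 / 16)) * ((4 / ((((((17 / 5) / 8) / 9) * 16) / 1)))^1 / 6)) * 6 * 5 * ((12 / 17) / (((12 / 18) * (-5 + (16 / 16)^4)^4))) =0.99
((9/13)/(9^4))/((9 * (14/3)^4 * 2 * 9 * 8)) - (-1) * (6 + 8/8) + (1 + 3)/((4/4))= 64076044033/5825094912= 11.00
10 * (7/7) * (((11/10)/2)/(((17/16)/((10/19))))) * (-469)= -412720/323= -1277.77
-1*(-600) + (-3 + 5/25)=2986/5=597.20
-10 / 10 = -1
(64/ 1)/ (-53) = -64/ 53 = -1.21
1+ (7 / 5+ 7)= 47 / 5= 9.40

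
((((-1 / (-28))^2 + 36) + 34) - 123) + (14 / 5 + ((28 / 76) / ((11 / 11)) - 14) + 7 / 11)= -51773531 / 819280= -63.19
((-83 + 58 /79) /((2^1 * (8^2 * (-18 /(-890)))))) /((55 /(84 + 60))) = -83.20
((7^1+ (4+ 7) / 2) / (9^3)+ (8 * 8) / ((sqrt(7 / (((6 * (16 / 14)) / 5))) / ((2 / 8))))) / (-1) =-64 * sqrt(15) / 35 - 25 / 1458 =-7.10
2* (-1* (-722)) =1444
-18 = -18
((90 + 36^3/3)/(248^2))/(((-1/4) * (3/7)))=-18249/7688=-2.37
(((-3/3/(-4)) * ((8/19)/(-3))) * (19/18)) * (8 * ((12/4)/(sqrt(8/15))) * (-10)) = 20 * sqrt(30)/9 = 12.17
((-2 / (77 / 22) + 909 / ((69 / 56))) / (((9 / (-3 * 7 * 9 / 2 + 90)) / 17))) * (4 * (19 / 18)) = -26456.13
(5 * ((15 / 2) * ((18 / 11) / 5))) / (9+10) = 135 / 209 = 0.65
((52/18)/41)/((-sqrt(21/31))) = -26 * sqrt(651)/7749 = -0.09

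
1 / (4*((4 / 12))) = 3 / 4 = 0.75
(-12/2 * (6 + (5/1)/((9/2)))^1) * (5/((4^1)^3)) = -10/3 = -3.33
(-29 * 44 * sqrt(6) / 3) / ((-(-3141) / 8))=-10208 * sqrt(6) / 9423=-2.65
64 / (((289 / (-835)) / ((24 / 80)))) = -16032 / 289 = -55.47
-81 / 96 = -27 / 32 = -0.84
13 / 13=1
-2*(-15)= 30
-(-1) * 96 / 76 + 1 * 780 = 14844 / 19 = 781.26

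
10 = 10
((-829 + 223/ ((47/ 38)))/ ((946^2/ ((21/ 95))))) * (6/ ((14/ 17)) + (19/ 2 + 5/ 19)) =-82960569/ 30368079544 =-0.00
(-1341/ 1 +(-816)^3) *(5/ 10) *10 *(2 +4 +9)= -40750487775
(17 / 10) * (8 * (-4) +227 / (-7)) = -7667 / 70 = -109.53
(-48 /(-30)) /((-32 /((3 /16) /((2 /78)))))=-117 /320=-0.37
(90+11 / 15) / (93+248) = 1361 / 5115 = 0.27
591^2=349281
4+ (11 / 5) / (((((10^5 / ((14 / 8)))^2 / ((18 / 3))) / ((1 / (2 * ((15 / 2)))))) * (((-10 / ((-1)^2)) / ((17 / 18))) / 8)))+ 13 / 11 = 2564999999899207 / 495000000000000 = 5.18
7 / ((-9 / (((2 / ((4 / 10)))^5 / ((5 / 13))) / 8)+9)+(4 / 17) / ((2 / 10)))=966875 / 1404401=0.69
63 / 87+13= 398 / 29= 13.72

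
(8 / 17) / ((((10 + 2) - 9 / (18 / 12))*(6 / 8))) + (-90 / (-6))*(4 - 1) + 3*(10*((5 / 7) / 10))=50602 / 1071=47.25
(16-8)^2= 64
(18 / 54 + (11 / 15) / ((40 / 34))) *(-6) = -287 / 50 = -5.74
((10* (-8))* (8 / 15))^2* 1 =16384 / 9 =1820.44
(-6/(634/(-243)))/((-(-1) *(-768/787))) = -191241/81152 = -2.36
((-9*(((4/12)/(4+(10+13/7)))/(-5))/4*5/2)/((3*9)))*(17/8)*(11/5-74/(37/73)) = -85561/319680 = -0.27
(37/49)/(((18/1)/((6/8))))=37/1176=0.03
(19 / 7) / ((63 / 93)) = 589 / 147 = 4.01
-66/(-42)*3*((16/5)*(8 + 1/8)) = 858/7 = 122.57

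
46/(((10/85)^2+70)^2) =1920983/204707378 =0.01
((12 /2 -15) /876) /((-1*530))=3 /154760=0.00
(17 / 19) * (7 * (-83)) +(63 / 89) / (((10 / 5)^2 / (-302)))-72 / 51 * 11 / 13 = -429379361 / 747422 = -574.48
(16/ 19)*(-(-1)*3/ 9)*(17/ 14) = 136/ 399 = 0.34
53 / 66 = 0.80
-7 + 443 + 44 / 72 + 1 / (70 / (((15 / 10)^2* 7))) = 157261 / 360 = 436.84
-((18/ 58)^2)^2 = -6561/ 707281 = -0.01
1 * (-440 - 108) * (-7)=3836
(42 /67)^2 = 0.39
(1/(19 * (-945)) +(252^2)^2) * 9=72408170177279/1995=36294822144.00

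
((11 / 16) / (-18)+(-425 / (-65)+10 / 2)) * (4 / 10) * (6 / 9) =43057 / 14040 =3.07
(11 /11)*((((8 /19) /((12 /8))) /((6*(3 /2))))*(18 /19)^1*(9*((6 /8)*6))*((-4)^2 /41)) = 6912 /14801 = 0.47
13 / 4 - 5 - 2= -15 / 4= -3.75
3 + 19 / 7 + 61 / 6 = 667 / 42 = 15.88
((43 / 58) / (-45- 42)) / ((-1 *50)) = 0.00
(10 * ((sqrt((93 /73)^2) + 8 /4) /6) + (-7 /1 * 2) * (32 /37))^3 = -156564673565273 /532031708727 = -294.28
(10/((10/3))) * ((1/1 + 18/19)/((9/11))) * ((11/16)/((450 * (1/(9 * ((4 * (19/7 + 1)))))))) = 58201/39900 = 1.46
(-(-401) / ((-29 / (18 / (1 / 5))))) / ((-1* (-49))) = -36090 / 1421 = -25.40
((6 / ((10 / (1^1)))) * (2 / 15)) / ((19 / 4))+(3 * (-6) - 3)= -9967 / 475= -20.98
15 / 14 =1.07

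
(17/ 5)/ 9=17/ 45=0.38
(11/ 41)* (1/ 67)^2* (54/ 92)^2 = 8019/ 389447684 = 0.00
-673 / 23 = -29.26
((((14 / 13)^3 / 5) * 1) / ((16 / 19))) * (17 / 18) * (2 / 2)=110789 / 395460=0.28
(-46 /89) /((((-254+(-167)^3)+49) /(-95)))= -0.00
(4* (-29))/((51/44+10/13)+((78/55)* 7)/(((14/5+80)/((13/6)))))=-13734864/259079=-53.01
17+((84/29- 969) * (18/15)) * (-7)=1179179/145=8132.27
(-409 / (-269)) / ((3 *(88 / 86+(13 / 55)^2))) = 53200675 / 113276169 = 0.47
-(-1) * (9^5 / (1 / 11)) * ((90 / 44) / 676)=2657205 / 1352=1965.39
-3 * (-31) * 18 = 1674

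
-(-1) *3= 3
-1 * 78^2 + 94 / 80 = -243313 / 40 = -6082.82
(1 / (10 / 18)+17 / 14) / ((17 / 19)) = 4009 / 1190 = 3.37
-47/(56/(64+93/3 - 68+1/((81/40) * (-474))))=-24360053/1075032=-22.66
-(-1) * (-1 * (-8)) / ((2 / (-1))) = -4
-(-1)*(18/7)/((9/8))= 16/7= 2.29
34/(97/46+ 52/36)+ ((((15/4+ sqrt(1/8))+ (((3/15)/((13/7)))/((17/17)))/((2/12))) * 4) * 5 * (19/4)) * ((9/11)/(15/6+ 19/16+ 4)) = 1140 * sqrt(2)/451+ 465876072/8624473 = 57.59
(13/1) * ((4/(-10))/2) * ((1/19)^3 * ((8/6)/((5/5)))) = -52/102885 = -0.00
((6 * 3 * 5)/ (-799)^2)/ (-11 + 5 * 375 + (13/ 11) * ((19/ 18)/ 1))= 17820/ 235773618919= 0.00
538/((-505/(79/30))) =-21251/7575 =-2.81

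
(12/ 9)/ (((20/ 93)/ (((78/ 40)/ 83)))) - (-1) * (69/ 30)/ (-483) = 24559/ 174300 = 0.14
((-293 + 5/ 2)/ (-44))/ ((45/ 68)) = 9.98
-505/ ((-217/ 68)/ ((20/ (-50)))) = -13736/ 217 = -63.30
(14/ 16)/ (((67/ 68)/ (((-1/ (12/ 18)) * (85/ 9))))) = -10115/ 804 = -12.58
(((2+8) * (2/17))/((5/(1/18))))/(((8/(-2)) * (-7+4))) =1/918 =0.00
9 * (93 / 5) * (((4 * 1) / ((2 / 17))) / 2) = 14229 / 5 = 2845.80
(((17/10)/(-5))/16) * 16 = -17/50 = -0.34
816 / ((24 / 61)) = 2074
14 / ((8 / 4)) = 7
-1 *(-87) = 87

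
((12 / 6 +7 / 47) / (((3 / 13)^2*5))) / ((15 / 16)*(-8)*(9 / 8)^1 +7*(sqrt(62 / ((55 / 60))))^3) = 363501424 / 80933703853329 +166886207488*sqrt(2046) / 3642016673399805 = 0.00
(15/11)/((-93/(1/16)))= -5/5456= -0.00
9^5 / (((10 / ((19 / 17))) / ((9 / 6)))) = 3365793 / 340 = 9899.39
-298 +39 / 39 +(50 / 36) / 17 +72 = -68825 / 306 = -224.92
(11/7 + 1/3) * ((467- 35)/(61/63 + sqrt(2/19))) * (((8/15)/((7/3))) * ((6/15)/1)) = 192264192/2196635- 1492992 * sqrt(38)/313805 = 58.20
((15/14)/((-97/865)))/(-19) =12975/25802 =0.50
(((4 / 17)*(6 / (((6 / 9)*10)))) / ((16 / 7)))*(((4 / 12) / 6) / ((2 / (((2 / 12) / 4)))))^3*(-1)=-7 / 48731258880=-0.00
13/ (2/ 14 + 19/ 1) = 91/ 134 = 0.68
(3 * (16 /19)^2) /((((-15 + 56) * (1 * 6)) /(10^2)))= 12800 /14801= 0.86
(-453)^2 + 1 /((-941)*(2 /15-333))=964156633332 /4698413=205209.00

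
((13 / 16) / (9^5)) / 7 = 13 / 6613488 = 0.00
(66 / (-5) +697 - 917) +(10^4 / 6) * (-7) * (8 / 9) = -1431482 / 135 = -10603.57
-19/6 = -3.17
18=18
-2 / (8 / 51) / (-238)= 3 / 56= 0.05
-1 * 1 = -1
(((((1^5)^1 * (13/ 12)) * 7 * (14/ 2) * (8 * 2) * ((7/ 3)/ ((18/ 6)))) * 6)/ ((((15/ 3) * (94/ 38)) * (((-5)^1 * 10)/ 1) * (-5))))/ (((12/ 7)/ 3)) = 593047/ 264375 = 2.24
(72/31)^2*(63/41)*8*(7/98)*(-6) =-1119744/39401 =-28.42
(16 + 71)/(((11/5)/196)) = 85260/11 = 7750.91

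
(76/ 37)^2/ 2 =2888/ 1369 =2.11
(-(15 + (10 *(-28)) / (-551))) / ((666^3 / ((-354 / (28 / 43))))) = 21678665 / 759593198448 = 0.00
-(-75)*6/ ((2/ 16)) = 3600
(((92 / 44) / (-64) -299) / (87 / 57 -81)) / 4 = 3999861 / 4252160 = 0.94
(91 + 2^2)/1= 95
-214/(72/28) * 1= -749/9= -83.22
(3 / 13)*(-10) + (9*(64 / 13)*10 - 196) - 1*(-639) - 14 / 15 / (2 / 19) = 170606 / 195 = 874.90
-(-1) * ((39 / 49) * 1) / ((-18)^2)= 13 / 5292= 0.00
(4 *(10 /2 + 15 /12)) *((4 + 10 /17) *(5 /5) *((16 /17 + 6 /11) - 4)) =-916500 /3179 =-288.30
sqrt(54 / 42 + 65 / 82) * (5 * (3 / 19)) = 15 * sqrt(684782) / 10906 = 1.14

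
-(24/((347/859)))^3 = -8762201104896/41781923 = -209712.73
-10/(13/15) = -150/13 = -11.54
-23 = -23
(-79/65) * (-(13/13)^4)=79/65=1.22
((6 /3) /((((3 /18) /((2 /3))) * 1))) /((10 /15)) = 12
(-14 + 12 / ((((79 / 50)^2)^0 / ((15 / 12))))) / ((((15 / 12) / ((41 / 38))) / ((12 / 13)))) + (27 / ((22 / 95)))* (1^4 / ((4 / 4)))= 3189423 / 27170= 117.39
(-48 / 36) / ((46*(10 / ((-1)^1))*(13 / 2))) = 2 / 4485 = 0.00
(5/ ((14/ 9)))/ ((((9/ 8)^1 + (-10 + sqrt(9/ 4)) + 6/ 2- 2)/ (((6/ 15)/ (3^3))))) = -8/ 1071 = -0.01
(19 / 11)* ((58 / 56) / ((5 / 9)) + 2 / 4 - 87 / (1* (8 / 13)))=-739537 / 3080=-240.11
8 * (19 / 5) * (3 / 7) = 456 / 35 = 13.03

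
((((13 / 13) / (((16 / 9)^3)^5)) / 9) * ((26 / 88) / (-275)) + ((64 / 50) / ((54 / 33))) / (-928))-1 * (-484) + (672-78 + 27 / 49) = 38485049351100729172047149587 / 35682205756249057662074880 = 1078.55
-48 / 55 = -0.87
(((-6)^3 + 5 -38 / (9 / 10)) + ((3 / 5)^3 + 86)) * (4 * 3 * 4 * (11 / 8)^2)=-11366861 / 750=-15155.81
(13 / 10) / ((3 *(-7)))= -13 / 210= -0.06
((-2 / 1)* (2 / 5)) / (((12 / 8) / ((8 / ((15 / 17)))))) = -1088 / 225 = -4.84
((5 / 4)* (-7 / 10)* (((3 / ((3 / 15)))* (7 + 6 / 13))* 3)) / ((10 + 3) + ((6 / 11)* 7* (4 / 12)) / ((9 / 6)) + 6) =-14.80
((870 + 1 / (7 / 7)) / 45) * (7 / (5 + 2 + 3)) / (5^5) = 6097 / 1406250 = 0.00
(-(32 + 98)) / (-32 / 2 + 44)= -65 / 14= -4.64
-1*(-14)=14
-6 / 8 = -3 / 4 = -0.75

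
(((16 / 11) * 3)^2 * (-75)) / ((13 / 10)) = -1728000 / 1573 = -1098.54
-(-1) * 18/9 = 2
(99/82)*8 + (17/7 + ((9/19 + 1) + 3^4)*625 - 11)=281086553/5453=51547.14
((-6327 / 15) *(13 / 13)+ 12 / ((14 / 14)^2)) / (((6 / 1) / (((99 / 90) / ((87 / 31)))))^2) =-79419923 / 45414000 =-1.75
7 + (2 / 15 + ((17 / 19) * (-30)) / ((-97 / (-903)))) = -6710749 / 27645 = -242.75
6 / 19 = 0.32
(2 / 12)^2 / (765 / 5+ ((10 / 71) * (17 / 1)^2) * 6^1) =71 / 1015308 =0.00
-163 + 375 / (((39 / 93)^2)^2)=341664932 / 28561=11962.64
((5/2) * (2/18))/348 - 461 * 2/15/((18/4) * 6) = -2.28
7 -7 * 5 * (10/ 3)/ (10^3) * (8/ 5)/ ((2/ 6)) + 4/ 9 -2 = 1099/ 225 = 4.88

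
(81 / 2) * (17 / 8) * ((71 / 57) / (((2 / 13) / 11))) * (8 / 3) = 1553409 / 76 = 20439.59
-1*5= -5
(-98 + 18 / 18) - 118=-215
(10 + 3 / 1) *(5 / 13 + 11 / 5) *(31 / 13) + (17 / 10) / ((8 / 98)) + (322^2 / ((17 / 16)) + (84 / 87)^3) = 21061150648209 / 215598760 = 97686.79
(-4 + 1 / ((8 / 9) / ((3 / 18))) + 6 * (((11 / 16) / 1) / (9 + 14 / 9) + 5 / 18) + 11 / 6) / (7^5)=17 / 3649520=0.00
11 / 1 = 11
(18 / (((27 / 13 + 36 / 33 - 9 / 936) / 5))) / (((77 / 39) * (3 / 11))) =1338480 / 25291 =52.92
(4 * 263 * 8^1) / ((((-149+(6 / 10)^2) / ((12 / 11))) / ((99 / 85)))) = -1136160 / 15793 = -71.94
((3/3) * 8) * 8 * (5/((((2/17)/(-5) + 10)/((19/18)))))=16150/477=33.86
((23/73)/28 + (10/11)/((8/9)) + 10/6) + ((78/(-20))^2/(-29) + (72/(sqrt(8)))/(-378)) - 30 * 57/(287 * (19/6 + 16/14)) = 288003173617/362906936700 - sqrt(2)/21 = 0.73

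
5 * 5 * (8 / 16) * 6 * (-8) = -600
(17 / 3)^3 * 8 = 39304 / 27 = 1455.70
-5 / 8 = -0.62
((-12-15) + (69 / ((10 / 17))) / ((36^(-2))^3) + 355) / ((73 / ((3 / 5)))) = 3830048525112 / 1825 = 2098656726.09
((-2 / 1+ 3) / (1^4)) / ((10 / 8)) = 4 / 5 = 0.80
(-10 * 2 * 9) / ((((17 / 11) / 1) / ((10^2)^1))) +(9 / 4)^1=-791847 / 68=-11644.81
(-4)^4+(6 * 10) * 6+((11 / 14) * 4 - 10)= 4264 / 7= 609.14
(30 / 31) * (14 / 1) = 420 / 31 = 13.55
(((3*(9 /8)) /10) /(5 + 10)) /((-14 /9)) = -81 /5600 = -0.01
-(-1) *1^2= 1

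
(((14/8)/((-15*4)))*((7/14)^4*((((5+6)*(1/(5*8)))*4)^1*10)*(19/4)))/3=-1463/46080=-0.03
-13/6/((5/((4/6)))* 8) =-13/360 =-0.04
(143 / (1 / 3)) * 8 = 3432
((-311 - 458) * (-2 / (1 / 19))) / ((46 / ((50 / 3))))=730550 / 69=10587.68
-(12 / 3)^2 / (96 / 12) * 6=-12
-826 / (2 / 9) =-3717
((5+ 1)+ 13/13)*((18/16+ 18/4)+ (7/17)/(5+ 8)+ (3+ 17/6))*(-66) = -4692611/884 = -5308.38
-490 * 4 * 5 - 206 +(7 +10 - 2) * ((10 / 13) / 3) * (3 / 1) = -129928 / 13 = -9994.46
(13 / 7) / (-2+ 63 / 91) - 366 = -43723 / 119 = -367.42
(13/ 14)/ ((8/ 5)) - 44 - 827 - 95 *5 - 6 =-151359/ 112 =-1351.42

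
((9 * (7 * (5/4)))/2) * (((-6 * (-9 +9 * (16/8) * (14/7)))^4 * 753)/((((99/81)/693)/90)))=1042080260753945700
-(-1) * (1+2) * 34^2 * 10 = 34680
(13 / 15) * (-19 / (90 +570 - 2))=-247 / 9870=-0.03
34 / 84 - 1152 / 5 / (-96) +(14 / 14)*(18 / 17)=13793 / 3570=3.86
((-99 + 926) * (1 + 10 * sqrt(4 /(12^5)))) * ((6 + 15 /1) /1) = 28945 * sqrt(3) /72 + 17367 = 18063.31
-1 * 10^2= -100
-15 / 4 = -3.75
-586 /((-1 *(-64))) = -293 /32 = -9.16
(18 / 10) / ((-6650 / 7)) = -9 / 4750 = -0.00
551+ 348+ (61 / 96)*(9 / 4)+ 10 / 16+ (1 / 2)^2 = 901.30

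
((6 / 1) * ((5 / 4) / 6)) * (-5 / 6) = -25 / 24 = -1.04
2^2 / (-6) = -2 / 3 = -0.67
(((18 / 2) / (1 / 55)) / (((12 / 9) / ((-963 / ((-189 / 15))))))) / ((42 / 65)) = 43912.31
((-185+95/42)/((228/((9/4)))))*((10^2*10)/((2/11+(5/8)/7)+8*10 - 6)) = -21106250/869269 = -24.28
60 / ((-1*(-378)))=0.16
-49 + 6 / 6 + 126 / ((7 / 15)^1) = 222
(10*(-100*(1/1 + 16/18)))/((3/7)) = -119000/27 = -4407.41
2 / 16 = 1 / 8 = 0.12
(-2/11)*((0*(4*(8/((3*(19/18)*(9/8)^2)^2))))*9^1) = 0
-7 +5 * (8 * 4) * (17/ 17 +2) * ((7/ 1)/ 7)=473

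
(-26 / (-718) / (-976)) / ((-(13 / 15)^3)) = 3375 / 59214896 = 0.00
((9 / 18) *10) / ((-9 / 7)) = -35 / 9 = -3.89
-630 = -630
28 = 28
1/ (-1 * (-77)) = 1/ 77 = 0.01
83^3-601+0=571186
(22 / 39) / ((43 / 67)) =1474 / 1677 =0.88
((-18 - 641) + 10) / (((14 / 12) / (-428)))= 1666632 / 7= 238090.29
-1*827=-827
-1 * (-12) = 12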